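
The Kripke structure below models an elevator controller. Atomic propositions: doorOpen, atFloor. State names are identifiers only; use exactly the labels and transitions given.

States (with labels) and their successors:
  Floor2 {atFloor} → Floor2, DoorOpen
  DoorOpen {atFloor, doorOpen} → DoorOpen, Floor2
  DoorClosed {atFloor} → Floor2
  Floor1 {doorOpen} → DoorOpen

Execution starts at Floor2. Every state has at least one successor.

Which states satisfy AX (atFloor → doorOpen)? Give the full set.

States satisfying atFloor → doorOpen: {DoorOpen, Floor1}.
States satisfying AX (atFloor → doorOpen): {Floor1}.

{Floor1}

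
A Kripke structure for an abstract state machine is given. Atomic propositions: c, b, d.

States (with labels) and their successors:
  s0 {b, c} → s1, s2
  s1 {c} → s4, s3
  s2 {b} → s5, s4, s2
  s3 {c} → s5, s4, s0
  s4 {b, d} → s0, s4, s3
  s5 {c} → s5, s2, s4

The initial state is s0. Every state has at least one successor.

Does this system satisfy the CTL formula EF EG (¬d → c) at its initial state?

States satisfying EG (¬d → c): {s0, s1, s3, s4, s5}.
States satisfying EF EG (¬d → c): {s0, s1, s2, s3, s4, s5}.
Some path from s0 reaches a state where EG (¬d → c) holds.
s0 ∈ Sat(EF EG (¬d → c)).

Satisfied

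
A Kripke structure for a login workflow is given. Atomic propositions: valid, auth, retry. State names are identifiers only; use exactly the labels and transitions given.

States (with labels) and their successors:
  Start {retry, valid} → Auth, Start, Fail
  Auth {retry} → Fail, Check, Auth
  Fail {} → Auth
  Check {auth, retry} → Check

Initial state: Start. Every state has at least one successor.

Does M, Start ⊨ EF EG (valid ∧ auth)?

Does not hold

States satisfying EG (valid ∧ auth): ∅.
States satisfying EF EG (valid ∧ auth): ∅.
No suitable path/successor from Start witnesses the formula.
Start ∉ Sat(EF EG (valid ∧ auth)).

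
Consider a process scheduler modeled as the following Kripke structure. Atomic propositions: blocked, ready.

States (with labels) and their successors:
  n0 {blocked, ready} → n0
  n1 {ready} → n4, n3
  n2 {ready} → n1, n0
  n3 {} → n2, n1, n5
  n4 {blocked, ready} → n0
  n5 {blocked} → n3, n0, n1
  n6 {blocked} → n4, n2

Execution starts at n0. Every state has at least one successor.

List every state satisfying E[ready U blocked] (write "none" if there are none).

States satisfying ready: {n0, n1, n2, n4}.
States satisfying blocked: {n0, n4, n5, n6}.
States satisfying E[ready U blocked]: {n0, n1, n2, n4, n5, n6}.

{n0, n1, n2, n4, n5, n6}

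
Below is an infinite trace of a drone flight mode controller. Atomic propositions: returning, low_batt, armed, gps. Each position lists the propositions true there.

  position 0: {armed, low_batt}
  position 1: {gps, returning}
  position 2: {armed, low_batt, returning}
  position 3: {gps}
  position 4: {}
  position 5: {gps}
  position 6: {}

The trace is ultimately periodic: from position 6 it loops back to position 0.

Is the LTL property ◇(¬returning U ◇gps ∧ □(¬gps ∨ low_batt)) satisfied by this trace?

¬returning U ◇gps ∧ □(¬gps ∨ low_batt) is false at every position 0..6, so it never becomes true and ◇(¬returning U ◇gps ∧ □(¬gps ∨ low_batt)) fails.

Does not hold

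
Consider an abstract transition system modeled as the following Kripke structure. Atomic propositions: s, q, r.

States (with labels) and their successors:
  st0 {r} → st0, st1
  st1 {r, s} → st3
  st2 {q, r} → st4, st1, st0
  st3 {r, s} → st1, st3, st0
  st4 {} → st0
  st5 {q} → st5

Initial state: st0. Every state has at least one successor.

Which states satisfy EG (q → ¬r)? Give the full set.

States satisfying q → ¬r: {st0, st1, st3, st4, st5}.
States satisfying EG (q → ¬r): {st0, st1, st3, st4, st5}.

{st0, st1, st3, st4, st5}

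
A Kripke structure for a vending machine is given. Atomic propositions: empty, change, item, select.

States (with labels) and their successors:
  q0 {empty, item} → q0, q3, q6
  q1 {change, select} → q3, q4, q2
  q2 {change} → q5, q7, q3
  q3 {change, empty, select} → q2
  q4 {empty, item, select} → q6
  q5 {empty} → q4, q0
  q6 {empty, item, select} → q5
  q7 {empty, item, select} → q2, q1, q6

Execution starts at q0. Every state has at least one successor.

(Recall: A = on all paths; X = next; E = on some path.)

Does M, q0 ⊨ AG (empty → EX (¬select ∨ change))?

No

States satisfying empty → EX (¬select ∨ change): {q0, q1, q2, q3, q5, q6, q7}.
States satisfying AG (empty → EX (¬select ∨ change)): ∅.
q4 is reachable from q0 and violates empty → EX (¬select ∨ change), so AG fails at q0.
q0 ∉ Sat(AG (empty → EX (¬select ∨ change))).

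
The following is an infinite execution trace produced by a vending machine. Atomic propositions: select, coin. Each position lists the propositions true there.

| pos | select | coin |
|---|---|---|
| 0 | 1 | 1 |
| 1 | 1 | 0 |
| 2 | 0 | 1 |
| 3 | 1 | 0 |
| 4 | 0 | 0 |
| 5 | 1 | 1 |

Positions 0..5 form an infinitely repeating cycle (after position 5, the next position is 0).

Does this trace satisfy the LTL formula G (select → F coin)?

Yes

select → F coin holds at every position 0..5, and those are all positions ever visited, so G (select → F coin) holds.
Positions where select holds: 0, 1, 3, 5.
Check F coin at each: 0→ok, 1→ok, 3→ok, 5→ok.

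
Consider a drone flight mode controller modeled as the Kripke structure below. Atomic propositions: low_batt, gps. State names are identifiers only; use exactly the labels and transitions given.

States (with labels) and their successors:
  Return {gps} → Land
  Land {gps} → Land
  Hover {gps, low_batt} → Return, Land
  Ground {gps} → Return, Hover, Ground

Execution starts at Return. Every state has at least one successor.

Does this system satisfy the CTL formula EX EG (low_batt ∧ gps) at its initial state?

States satisfying EG (low_batt ∧ gps): ∅.
States satisfying EX EG (low_batt ∧ gps): ∅.
No suitable path/successor from Return witnesses the formula.
Return ∉ Sat(EX EG (low_batt ∧ gps)).

Does not hold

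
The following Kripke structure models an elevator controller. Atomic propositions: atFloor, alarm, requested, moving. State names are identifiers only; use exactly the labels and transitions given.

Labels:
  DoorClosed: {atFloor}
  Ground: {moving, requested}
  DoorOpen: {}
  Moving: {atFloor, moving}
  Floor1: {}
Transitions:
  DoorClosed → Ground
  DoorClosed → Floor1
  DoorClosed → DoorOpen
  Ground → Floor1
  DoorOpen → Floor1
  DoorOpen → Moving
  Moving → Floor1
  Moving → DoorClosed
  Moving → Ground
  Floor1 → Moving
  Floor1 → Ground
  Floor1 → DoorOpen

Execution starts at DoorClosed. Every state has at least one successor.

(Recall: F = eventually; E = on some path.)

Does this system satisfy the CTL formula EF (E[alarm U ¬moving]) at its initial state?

Satisfied

States satisfying E[alarm U ¬moving]: {DoorClosed, DoorOpen, Floor1}.
States satisfying EF (E[alarm U ¬moving]): {DoorClosed, Ground, DoorOpen, Moving, Floor1}.
Some path from DoorClosed reaches a state where E[alarm U ¬moving] holds.
DoorClosed ∈ Sat(EF (E[alarm U ¬moving])).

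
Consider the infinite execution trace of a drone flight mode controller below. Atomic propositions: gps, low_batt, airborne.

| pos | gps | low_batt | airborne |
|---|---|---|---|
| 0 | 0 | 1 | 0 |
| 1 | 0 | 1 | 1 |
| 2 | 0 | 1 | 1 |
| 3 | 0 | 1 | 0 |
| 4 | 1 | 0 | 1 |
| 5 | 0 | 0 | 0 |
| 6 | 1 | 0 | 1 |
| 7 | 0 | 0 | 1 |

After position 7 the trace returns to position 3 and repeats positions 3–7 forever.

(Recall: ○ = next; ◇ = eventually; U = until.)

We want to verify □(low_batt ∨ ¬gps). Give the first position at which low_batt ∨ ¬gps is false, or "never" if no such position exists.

Check low_batt ∨ ¬gps at each position in order: 0 ✓, 1 ✓, 2 ✓, 3 ✓.
At position 4 the labels are {airborne, gps}, so low_batt ∨ ¬gps is false there. This is the first violation.

4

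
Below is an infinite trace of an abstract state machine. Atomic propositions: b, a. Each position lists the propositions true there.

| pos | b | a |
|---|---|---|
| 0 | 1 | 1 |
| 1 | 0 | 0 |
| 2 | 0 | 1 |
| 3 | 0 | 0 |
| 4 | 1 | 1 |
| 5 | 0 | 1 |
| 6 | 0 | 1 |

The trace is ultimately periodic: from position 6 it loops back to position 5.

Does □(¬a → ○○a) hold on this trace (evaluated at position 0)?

Does not hold

¬a → ○○a must hold at every position from 0 onward. It fails at position 1, so □(¬a → ○○a) is false.
Positions where ¬a holds: 1, 3.
Check ○○a at each: 1→fails, 3→ok.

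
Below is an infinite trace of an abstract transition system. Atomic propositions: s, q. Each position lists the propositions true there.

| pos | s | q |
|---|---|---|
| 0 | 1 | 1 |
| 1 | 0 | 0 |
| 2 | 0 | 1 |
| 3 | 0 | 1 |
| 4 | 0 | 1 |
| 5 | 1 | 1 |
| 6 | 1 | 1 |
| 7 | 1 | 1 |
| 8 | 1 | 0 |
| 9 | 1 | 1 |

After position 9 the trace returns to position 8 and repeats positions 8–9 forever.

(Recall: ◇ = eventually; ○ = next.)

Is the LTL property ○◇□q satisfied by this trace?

Violated

The position after 0 is 1; ◇□q is false there.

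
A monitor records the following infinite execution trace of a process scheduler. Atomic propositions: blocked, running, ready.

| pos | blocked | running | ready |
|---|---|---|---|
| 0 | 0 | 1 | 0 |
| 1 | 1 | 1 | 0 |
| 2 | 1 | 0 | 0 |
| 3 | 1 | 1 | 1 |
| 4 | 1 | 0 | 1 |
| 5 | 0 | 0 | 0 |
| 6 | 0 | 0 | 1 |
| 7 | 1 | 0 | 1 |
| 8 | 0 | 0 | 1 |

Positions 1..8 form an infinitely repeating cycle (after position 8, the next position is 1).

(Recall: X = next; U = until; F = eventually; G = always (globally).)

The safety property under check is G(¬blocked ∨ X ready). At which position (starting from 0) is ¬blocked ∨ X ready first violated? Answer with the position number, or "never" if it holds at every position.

1

Check ¬blocked ∨ X ready at each position in order: 0 ✓.
At position 1 the labels are {blocked, running} and the next position 2 has {blocked}, so ¬blocked ∨ X ready is false there. This is the first violation.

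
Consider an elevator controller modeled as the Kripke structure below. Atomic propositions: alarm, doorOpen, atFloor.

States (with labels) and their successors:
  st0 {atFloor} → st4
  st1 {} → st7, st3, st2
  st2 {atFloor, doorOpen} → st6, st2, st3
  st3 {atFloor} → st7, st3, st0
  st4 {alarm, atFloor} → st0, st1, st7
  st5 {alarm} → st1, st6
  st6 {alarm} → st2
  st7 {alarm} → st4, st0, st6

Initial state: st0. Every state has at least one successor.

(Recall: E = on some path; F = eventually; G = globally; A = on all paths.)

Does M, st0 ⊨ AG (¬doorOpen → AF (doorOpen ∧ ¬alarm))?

No

States satisfying ¬doorOpen → AF (doorOpen ∧ ¬alarm): {st2, st6}.
States satisfying AG (¬doorOpen → AF (doorOpen ∧ ¬alarm)): ∅.
st0 is reachable from st0 and violates ¬doorOpen → AF (doorOpen ∧ ¬alarm), so AG fails at st0.
st0 ∉ Sat(AG (¬doorOpen → AF (doorOpen ∧ ¬alarm))).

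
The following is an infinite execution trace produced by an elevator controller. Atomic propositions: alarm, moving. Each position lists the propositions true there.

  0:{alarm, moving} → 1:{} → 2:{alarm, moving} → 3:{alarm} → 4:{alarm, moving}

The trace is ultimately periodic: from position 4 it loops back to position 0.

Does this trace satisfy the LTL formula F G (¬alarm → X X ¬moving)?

G (¬alarm → X X ¬moving) holds at position 0, which is reachable from 0, so F G (¬alarm → X X ¬moving) holds.

Yes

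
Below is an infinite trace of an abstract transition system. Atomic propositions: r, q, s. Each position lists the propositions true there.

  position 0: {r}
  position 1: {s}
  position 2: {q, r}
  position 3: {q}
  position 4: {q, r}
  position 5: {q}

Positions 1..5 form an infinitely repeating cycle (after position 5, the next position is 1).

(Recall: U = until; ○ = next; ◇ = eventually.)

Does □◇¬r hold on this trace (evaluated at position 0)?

◇¬r holds at every position 0..5, and those are all positions ever visited, so □◇¬r holds.

Holds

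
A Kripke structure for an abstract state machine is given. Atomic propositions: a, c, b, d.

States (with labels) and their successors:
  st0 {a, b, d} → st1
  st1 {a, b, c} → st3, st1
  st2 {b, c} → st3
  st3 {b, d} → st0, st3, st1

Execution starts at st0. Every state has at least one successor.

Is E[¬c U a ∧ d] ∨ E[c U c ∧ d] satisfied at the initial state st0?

Satisfied

States satisfying ¬c: {st0, st3}.
States satisfying a ∧ d: {st0}.
States satisfying E[¬c U a ∧ d]: {st0, st3}.
States satisfying c: {st1, st2}.
States satisfying c ∧ d: ∅.
States satisfying E[c U c ∧ d]: ∅.
States satisfying E[¬c U a ∧ d] ∨ E[c U c ∧ d]: {st0, st3}.
st0 ∈ Sat(E[¬c U a ∧ d] ∨ E[c U c ∧ d]).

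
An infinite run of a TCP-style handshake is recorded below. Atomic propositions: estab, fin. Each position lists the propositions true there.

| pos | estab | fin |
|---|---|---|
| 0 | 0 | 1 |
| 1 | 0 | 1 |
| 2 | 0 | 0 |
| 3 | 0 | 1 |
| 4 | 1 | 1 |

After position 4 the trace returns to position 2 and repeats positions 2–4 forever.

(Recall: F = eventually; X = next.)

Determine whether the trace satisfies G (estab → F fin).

Satisfied

estab → F fin holds at every position 0..4, and those are all positions ever visited, so G (estab → F fin) holds.
Positions where estab holds: 4.
Check F fin at each: 4→ok.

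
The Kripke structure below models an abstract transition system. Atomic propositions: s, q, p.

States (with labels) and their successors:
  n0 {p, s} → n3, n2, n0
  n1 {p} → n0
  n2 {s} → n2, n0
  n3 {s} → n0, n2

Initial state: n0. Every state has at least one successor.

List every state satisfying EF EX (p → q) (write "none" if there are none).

States satisfying EX (p → q): {n0, n2, n3}.
States satisfying EF EX (p → q): {n0, n1, n2, n3}.

{n0, n1, n2, n3}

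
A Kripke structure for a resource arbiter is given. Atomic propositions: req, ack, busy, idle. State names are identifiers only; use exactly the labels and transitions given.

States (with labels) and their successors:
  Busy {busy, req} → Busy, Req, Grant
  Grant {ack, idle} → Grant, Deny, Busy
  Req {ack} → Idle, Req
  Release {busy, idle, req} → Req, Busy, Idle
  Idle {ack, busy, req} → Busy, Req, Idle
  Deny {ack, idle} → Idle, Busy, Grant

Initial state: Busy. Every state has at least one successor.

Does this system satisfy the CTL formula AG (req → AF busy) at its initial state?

Yes

States satisfying req → AF busy: {Busy, Grant, Req, Release, Idle, Deny}.
States satisfying AG (req → AF busy): {Busy, Grant, Req, Release, Idle, Deny}.
Every state reachable from Busy satisfies req → AF busy.
Busy ∈ Sat(AG (req → AF busy)).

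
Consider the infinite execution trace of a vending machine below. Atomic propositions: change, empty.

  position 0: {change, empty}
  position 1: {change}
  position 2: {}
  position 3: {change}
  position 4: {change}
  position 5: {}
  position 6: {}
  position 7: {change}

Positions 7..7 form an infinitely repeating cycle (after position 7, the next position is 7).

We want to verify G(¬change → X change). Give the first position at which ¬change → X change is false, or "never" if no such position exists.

5

Check ¬change → X change at each position in order: 0 ✓, 1 ✓, 2 ✓, 3 ✓, 4 ✓.
At position 5 the labels are {} and the next position 6 has {}, so ¬change → X change is false there. This is the first violation.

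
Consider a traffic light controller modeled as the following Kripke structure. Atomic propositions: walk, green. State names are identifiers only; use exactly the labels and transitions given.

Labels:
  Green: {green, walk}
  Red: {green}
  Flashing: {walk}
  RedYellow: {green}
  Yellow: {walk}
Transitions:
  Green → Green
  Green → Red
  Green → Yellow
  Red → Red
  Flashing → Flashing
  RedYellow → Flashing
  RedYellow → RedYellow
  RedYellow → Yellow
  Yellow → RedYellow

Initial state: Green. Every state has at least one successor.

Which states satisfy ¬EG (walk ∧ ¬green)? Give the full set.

States satisfying walk ∧ ¬green: {Flashing, Yellow}.
States satisfying EG (walk ∧ ¬green): {Flashing}.
States satisfying ¬EG (walk ∧ ¬green): {Green, Red, RedYellow, Yellow}.

{Green, Red, RedYellow, Yellow}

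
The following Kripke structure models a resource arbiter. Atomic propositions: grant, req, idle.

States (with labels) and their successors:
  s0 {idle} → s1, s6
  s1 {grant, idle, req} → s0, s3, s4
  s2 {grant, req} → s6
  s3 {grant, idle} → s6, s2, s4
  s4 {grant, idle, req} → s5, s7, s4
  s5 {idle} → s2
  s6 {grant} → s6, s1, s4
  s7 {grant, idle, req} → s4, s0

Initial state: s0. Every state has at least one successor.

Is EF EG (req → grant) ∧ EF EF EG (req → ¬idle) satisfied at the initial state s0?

States satisfying EG (req → grant): {s0, s1, s2, s3, s4, s5, s6, s7}.
States satisfying EF EG (req → grant): {s0, s1, s2, s3, s4, s5, s6, s7}.
States satisfying EF EG (req → ¬idle): {s0, s1, s2, s3, s4, s5, s6, s7}.
States satisfying EF EF EG (req → ¬idle): {s0, s1, s2, s3, s4, s5, s6, s7}.
States satisfying EF EG (req → grant) ∧ EF EF EG (req → ¬idle): {s0, s1, s2, s3, s4, s5, s6, s7}.
s0 ∈ Sat(EF EG (req → grant) ∧ EF EF EG (req → ¬idle)).

Satisfied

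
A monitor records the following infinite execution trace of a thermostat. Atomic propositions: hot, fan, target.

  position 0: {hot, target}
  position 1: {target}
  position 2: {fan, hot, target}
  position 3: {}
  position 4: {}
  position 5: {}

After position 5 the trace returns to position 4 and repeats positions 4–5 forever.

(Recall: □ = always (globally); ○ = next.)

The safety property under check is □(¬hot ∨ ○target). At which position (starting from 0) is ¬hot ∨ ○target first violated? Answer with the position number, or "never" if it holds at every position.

2

Check ¬hot ∨ ○target at each position in order: 0 ✓, 1 ✓.
At position 2 the labels are {fan, hot, target} and the next position 3 has {}, so ¬hot ∨ ○target is false there. This is the first violation.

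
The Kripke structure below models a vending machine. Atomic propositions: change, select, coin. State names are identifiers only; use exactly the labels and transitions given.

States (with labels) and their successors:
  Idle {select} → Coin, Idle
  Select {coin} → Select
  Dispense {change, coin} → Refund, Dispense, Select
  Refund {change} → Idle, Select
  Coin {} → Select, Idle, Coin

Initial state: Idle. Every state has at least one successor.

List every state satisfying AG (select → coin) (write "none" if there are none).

{Select}

States satisfying select → coin: {Select, Dispense, Refund, Coin}.
States satisfying AG (select → coin): {Select}.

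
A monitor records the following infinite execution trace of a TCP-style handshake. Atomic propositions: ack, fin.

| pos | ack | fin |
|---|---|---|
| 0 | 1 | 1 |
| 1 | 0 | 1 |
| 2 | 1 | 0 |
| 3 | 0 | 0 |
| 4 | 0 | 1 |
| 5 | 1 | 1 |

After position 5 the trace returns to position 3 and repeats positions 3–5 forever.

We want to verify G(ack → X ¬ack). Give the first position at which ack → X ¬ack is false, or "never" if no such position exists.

never

ack → X ¬ack holds at every position 0..5, and those are all the positions the trace ever visits, so the invariant G(ack → X ¬ack) is never violated.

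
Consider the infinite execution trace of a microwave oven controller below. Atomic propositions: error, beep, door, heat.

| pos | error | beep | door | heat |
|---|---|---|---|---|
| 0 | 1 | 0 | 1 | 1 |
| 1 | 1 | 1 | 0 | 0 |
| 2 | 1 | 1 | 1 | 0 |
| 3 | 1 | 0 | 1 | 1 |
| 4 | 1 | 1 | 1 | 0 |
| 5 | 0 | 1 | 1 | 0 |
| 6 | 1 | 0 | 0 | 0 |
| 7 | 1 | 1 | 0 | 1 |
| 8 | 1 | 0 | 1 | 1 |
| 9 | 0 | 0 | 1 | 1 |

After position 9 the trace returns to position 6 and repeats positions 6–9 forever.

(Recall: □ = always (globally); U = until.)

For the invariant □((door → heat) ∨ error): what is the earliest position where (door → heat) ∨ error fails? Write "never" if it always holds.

5

Check (door → heat) ∨ error at each position in order: 0 ✓, 1 ✓, 2 ✓, 3 ✓, 4 ✓.
At position 5 the labels are {beep, door}, so (door → heat) ∨ error is false there. This is the first violation.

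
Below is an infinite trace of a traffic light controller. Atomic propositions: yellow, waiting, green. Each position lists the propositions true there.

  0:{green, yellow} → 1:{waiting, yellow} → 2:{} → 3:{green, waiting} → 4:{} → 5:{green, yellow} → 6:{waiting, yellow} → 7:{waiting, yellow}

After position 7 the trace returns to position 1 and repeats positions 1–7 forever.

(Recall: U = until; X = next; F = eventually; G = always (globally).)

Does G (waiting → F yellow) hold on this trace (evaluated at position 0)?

Holds

waiting → F yellow holds at every position 0..7, and those are all positions ever visited, so G (waiting → F yellow) holds.
Positions where waiting holds: 1, 3, 6, 7.
Check F yellow at each: 1→ok, 3→ok, 6→ok, 7→ok.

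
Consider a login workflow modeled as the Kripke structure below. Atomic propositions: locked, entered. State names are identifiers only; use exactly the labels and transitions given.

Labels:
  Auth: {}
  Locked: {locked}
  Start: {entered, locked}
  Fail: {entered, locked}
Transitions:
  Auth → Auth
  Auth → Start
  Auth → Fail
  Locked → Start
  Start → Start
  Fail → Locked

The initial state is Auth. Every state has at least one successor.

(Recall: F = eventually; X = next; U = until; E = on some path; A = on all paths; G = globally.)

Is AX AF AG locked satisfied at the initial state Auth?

No

States satisfying AF AG locked: {Locked, Start, Fail}.
States satisfying AX AF AG locked: {Locked, Start, Fail}.
Auth ∉ Sat(AX AF AG locked).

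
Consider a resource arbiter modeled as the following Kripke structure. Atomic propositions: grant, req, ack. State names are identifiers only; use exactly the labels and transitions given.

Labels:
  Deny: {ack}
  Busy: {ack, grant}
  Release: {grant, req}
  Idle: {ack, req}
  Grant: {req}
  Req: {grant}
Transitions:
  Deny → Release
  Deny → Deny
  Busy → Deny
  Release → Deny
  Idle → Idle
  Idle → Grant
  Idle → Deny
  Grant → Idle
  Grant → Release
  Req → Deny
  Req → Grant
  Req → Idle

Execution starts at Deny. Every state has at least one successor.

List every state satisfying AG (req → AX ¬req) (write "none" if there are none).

States satisfying req → AX ¬req: {Deny, Busy, Release, Req}.
States satisfying AG (req → AX ¬req): {Deny, Busy, Release}.

{Deny, Busy, Release}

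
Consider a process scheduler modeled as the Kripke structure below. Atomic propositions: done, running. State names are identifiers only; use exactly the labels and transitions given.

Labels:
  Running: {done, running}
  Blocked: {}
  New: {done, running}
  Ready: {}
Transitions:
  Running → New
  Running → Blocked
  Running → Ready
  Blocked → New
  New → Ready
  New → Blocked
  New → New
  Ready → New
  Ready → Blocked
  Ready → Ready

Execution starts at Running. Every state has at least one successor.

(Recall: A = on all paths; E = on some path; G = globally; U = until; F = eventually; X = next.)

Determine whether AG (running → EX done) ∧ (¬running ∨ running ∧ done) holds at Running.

States satisfying running → EX done: {Running, Blocked, New, Ready}.
States satisfying AG (running → EX done): {Running, Blocked, New, Ready}.
States satisfying ¬running: {Blocked, Ready}.
States satisfying running ∧ done: {Running, New}.
States satisfying ¬running ∨ running ∧ done: {Running, Blocked, New, Ready}.
States satisfying AG (running → EX done) ∧ (¬running ∨ running ∧ done): {Running, Blocked, New, Ready}.
Running ∈ Sat(AG (running → EX done) ∧ (¬running ∨ running ∧ done)).

Yes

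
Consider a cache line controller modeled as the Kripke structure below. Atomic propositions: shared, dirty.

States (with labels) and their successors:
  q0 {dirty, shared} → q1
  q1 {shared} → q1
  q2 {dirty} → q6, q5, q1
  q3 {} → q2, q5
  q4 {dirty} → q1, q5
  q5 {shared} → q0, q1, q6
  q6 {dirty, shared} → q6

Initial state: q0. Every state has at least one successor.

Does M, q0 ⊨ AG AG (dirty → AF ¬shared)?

States satisfying AG (dirty → AF ¬shared): {q1}.
States satisfying AG AG (dirty → AF ¬shared): {q1}.
q0 is reachable from q0 and violates AG (dirty → AF ¬shared), so AG fails at q0.
q0 ∉ Sat(AG AG (dirty → AF ¬shared)).

Violated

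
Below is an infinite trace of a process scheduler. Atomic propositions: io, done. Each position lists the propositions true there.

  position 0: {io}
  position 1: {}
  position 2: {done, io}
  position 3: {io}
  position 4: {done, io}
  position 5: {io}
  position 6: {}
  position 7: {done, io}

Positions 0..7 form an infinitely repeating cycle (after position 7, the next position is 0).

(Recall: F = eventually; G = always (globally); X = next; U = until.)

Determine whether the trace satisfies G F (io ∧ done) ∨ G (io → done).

Yes

F (io ∧ done) holds at every position 0..7, and those are all positions ever visited, so G F (io ∧ done) holds.
io → done must hold at every position from 0 onward. It fails at position 0, so G (io → done) is false.
Positions where io holds: 0, 2, 3, 4, 5, 7.
Check done at each: 0→fails, 2→ok, 3→fails, 4→ok, 5→fails, 7→ok.
At position 0: G F (io ∧ done) is true; G (io → done) is false; so G F (io ∧ done) ∨ G (io → done) is true.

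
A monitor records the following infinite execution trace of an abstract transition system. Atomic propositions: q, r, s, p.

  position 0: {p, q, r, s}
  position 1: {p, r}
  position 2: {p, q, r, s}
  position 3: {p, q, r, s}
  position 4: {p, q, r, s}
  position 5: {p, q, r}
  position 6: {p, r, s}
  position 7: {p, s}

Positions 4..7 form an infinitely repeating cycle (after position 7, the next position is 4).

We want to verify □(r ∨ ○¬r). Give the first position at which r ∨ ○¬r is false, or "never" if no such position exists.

Check r ∨ ○¬r at each position in order: 0 ✓, 1 ✓, 2 ✓, 3 ✓, 4 ✓, 5 ✓, 6 ✓.
At position 7 the labels are {p, s} and the next position 4 has {p, q, r, s}, so r ∨ ○¬r is false there. This is the first violation.

7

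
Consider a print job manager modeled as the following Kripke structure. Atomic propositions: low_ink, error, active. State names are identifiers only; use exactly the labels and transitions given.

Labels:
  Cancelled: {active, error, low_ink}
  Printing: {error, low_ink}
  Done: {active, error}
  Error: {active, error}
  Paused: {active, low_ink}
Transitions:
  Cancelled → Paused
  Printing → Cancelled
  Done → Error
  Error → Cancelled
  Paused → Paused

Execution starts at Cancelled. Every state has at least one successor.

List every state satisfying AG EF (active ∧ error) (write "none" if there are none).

none

States satisfying EF (active ∧ error): {Cancelled, Printing, Done, Error}.
States satisfying AG EF (active ∧ error): ∅.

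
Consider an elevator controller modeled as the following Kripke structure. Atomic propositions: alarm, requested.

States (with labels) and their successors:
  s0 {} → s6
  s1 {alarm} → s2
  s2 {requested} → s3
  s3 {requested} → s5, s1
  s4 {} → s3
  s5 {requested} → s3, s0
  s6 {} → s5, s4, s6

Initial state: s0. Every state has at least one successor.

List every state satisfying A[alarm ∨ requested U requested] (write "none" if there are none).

States satisfying alarm ∨ requested: {s1, s2, s3, s5}.
States satisfying requested: {s2, s3, s5}.
States satisfying A[alarm ∨ requested U requested]: {s1, s2, s3, s5}.

{s1, s2, s3, s5}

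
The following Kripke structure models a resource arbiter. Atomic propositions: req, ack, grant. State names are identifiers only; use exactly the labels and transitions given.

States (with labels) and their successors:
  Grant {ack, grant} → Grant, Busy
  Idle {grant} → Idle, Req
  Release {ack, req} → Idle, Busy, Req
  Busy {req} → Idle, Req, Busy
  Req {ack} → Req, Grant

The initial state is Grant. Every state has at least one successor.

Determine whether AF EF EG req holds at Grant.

States satisfying EF EG req: {Grant, Idle, Release, Busy, Req}.
States satisfying AF EF EG req: {Grant, Idle, Release, Busy, Req}.
Grant ∈ Sat(AF EF EG req).

Yes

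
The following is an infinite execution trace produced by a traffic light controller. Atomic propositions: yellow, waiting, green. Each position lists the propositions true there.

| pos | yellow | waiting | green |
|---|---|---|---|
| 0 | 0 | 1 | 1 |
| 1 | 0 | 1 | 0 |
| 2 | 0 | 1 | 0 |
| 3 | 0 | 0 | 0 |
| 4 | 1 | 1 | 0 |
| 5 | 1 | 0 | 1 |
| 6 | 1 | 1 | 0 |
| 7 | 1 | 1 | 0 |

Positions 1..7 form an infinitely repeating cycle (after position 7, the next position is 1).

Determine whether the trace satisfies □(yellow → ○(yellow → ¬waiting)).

yellow → ○(yellow → ¬waiting) must hold at every position from 0 onward. It fails at position 5, so □(yellow → ○(yellow → ¬waiting)) is false.
Positions where yellow holds: 4, 5, 6, 7.
Check ○(yellow → ¬waiting) at each: 4→ok, 5→fails, 6→fails, 7→ok.

Violated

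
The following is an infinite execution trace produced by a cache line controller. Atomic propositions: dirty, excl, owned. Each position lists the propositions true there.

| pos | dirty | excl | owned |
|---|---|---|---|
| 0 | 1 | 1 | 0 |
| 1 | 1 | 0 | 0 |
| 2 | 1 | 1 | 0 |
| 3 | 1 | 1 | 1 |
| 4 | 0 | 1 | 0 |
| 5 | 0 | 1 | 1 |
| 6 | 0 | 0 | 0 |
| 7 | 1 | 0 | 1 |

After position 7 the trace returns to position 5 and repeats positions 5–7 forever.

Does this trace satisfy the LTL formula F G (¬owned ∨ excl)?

G (¬owned ∨ excl) is false at every position 0..7, so it never becomes true and F G (¬owned ∨ excl) fails.

Does not hold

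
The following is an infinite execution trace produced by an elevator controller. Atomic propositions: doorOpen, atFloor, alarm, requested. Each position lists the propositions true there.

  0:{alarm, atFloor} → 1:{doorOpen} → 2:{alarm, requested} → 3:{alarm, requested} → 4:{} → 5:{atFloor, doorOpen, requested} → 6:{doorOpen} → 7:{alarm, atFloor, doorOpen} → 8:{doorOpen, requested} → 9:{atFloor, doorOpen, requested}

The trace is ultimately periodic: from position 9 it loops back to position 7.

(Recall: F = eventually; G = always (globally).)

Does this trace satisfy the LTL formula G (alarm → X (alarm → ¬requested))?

No

alarm → X (alarm → ¬requested) must hold at every position from 0 onward. It fails at position 2, so G (alarm → X (alarm → ¬requested)) is false.
Positions where alarm holds: 0, 2, 3, 7.
Check X (alarm → ¬requested) at each: 0→ok, 2→fails, 3→ok, 7→ok.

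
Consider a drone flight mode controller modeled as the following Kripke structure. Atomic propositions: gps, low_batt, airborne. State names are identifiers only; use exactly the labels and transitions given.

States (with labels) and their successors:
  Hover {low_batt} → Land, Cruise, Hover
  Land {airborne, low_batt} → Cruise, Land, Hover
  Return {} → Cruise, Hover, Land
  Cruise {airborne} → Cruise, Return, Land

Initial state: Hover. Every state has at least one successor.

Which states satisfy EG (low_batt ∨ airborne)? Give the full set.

States satisfying low_batt ∨ airborne: {Hover, Land, Cruise}.
States satisfying EG (low_batt ∨ airborne): {Hover, Land, Cruise}.

{Hover, Land, Cruise}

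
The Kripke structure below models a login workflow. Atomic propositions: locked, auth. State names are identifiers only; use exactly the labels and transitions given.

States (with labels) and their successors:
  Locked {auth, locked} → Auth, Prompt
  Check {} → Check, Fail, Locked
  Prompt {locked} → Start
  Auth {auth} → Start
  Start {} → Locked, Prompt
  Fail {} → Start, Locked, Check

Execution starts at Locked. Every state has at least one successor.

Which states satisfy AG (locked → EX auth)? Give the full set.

none

States satisfying locked → EX auth: {Locked, Check, Auth, Start, Fail}.
States satisfying AG (locked → EX auth): ∅.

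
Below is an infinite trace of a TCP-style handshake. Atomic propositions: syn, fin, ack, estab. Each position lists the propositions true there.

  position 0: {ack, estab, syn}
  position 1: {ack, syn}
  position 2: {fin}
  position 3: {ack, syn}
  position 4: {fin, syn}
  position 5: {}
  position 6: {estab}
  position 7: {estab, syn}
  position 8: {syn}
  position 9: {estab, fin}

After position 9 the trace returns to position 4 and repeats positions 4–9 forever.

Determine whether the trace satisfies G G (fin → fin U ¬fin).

G (fin → fin U ¬fin) holds at every position 0..9, and those are all positions ever visited, so G G (fin → fin U ¬fin) holds.

Satisfied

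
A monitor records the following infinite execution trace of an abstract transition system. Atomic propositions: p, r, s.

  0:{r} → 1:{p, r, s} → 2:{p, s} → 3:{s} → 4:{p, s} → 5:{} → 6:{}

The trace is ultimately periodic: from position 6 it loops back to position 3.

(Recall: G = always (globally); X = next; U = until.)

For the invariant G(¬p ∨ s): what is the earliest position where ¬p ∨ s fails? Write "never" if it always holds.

¬p ∨ s holds at every position 0..6, and those are all the positions the trace ever visits, so the invariant G(¬p ∨ s) is never violated.

never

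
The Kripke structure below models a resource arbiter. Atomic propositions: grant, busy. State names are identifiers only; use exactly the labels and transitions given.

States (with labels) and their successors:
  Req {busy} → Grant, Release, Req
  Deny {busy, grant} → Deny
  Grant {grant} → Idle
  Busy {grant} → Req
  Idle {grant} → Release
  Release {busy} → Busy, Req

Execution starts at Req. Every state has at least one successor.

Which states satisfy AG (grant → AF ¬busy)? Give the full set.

States satisfying grant → AF ¬busy: {Req, Grant, Busy, Idle, Release}.
States satisfying AG (grant → AF ¬busy): {Req, Grant, Busy, Idle, Release}.

{Req, Grant, Busy, Idle, Release}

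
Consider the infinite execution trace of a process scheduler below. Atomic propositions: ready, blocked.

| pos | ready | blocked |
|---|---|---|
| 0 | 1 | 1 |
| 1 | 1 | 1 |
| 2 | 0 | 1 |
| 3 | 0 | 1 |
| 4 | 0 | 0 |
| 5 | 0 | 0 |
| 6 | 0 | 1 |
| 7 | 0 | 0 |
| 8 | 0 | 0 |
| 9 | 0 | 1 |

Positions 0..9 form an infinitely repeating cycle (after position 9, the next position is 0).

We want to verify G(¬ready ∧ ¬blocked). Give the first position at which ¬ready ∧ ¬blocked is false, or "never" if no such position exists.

At position 0 the labels are {blocked, ready}, so ¬ready ∧ ¬blocked is false there. This is the first violation.

0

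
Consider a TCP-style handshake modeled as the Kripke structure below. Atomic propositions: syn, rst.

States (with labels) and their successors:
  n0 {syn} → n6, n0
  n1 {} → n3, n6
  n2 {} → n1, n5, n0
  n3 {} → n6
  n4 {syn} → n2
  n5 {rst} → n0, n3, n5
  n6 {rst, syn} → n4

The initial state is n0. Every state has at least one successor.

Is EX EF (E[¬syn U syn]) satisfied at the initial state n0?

Yes

States satisfying EF (E[¬syn U syn]): {n0, n1, n2, n3, n4, n5, n6}.
States satisfying EX EF (E[¬syn U syn]): {n0, n1, n2, n3, n4, n5, n6}.
n0 ∈ Sat(EX EF (E[¬syn U syn])).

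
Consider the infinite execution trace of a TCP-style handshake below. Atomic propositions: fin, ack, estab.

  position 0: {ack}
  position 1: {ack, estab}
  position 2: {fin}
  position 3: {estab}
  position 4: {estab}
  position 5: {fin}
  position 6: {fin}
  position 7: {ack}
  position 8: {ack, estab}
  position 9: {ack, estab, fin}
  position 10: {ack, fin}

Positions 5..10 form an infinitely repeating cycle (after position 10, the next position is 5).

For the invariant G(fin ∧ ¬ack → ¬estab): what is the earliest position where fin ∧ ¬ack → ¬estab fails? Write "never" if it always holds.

never

fin ∧ ¬ack → ¬estab holds at every position 0..10, and those are all the positions the trace ever visits, so the invariant G(fin ∧ ¬ack → ¬estab) is never violated.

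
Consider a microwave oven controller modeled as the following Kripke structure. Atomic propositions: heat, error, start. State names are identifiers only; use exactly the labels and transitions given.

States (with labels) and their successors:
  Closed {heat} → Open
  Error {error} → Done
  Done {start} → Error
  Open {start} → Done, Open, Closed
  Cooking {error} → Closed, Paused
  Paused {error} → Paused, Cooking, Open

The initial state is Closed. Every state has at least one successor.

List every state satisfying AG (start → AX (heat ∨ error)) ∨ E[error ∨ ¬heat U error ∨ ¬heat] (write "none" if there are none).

{Error, Done, Open, Cooking, Paused}

States satisfying start → AX (heat ∨ error): {Closed, Error, Done, Cooking, Paused}.
States satisfying AG (start → AX (heat ∨ error)): {Error, Done}.
States satisfying error ∨ ¬heat: {Error, Done, Open, Cooking, Paused}.
States satisfying E[error ∨ ¬heat U error ∨ ¬heat]: {Error, Done, Open, Cooking, Paused}.
States satisfying AG (start → AX (heat ∨ error)) ∨ E[error ∨ ¬heat U error ∨ ¬heat]: {Error, Done, Open, Cooking, Paused}.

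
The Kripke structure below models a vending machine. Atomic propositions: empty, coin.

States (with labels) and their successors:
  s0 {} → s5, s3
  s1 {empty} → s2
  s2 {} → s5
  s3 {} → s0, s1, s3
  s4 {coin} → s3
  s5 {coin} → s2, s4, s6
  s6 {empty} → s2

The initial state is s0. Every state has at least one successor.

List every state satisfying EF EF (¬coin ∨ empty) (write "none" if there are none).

States satisfying EF (¬coin ∨ empty): {s0, s1, s2, s3, s4, s5, s6}.
States satisfying EF EF (¬coin ∨ empty): {s0, s1, s2, s3, s4, s5, s6}.

{s0, s1, s2, s3, s4, s5, s6}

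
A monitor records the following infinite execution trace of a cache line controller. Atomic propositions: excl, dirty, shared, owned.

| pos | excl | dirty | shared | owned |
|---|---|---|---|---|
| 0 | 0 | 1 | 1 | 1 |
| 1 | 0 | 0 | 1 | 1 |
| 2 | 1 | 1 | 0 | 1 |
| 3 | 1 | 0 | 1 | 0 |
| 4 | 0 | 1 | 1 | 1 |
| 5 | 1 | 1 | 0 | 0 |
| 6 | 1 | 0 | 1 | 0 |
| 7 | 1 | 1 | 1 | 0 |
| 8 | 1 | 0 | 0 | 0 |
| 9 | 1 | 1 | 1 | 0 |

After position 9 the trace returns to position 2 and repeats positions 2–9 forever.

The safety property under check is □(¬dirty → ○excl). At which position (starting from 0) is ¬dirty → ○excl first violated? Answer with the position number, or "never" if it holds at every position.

3

Check ¬dirty → ○excl at each position in order: 0 ✓, 1 ✓, 2 ✓.
At position 3 the labels are {excl, shared} and the next position 4 has {dirty, owned, shared}, so ¬dirty → ○excl is false there. This is the first violation.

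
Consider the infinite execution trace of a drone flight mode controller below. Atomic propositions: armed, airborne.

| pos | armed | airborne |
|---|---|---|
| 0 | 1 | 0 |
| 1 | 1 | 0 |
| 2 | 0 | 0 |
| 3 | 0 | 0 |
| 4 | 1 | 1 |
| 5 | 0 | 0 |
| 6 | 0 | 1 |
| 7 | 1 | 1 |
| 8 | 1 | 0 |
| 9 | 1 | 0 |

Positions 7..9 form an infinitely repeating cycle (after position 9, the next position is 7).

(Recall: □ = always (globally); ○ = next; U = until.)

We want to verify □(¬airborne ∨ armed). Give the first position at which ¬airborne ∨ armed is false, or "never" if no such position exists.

6

Check ¬airborne ∨ armed at each position in order: 0 ✓, 1 ✓, 2 ✓, 3 ✓, 4 ✓, 5 ✓.
At position 6 the labels are {airborne}, so ¬airborne ∨ armed is false there. This is the first violation.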